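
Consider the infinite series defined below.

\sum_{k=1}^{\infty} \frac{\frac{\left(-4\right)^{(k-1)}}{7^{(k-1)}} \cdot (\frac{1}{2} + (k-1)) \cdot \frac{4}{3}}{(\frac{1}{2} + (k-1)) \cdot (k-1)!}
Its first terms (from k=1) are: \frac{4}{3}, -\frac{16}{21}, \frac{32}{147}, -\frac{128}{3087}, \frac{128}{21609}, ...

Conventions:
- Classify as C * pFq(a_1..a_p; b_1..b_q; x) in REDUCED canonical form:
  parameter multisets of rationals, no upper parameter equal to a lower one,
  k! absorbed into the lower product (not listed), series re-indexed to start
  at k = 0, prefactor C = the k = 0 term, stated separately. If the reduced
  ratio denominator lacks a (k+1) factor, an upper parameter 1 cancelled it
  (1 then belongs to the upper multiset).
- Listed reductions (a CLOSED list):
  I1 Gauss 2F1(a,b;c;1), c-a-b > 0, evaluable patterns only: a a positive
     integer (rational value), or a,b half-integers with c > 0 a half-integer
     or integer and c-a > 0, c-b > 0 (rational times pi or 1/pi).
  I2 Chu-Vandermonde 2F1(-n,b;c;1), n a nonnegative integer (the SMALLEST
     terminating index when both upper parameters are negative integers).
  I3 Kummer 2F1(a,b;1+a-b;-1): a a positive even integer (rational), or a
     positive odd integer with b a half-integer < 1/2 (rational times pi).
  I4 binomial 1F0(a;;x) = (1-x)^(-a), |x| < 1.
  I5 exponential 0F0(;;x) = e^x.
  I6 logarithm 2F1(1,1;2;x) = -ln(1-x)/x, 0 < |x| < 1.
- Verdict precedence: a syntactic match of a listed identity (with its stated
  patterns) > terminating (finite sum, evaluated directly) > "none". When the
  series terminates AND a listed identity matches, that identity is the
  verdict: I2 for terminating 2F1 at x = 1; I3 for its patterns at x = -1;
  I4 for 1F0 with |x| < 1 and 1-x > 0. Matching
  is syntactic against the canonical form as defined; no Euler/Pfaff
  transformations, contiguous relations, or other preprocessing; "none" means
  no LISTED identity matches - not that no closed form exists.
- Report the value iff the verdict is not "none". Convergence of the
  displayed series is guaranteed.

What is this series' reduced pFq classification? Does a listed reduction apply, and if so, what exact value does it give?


This is \frac{4}{3} * 0F0(-; -; -\frac{4}{7}) in reduced canonical form. Verdict: the exponential series (I5) fires (the 0F0 exponential series at x = -\frac{4}{7}). Sum: \frac{4}{3} \cdot e^{-\frac{4}{7}}.

The tell: from the first term \frac{4}{3}: k + 1/2 divides numerator and denominator alike; prefactor 4/3 after cancelling.
Step ratio: r(k) = -\frac{4}{7} * 1 / [(k+1)] ; factor over Q: parameters, x = -\frac{4}{7}, and C = \frac{4}{3}.


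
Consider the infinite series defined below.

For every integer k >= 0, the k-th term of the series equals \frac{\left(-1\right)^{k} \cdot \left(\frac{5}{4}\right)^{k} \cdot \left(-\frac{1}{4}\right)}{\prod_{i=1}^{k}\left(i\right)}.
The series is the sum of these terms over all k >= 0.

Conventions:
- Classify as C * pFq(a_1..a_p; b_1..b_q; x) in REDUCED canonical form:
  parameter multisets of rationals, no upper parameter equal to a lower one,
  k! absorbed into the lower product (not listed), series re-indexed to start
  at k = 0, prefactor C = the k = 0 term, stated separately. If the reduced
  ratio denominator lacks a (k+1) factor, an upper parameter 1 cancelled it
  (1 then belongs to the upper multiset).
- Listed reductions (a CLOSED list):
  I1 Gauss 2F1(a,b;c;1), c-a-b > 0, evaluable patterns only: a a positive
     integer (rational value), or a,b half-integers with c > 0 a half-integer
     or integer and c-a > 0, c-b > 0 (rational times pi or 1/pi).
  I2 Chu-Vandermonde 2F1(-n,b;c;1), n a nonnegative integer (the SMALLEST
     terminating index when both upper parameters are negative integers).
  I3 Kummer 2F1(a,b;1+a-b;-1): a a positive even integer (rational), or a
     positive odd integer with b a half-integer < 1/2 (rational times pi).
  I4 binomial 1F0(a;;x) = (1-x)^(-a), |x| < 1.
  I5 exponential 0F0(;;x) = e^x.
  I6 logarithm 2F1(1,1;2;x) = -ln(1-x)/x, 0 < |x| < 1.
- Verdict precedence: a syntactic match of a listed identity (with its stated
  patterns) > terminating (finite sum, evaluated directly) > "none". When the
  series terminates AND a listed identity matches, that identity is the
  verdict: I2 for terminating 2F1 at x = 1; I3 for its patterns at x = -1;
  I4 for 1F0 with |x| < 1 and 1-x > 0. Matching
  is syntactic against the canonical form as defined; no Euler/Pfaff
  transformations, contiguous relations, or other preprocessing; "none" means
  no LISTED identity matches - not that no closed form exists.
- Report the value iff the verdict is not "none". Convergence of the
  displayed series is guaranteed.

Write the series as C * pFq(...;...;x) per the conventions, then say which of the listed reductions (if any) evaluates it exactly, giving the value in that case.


Prefactor -\frac{1}{4}, argument -\frac{5}{4}: 0F0 with upper {-} over lower {-}. Verdict at x = -\frac{5}{4}: exponential (I5) matches (the 0F0 exponential series at x = -\frac{5}{4}). Its exact value is \left(-\frac{1}{4}\right) \cdot e^{-\frac{5}{4}}.

Key observation: with t_0 = -\frac{1}{4}, the product of the first k integers (C = -1/4) is k!.
Term ratio: r(k) = -\frac{5}{4} * 1 / [(k+1)] - rational in k, leading ratio -\frac{5}{4}; with t_0 = -\frac{1}{4}, classification follows.


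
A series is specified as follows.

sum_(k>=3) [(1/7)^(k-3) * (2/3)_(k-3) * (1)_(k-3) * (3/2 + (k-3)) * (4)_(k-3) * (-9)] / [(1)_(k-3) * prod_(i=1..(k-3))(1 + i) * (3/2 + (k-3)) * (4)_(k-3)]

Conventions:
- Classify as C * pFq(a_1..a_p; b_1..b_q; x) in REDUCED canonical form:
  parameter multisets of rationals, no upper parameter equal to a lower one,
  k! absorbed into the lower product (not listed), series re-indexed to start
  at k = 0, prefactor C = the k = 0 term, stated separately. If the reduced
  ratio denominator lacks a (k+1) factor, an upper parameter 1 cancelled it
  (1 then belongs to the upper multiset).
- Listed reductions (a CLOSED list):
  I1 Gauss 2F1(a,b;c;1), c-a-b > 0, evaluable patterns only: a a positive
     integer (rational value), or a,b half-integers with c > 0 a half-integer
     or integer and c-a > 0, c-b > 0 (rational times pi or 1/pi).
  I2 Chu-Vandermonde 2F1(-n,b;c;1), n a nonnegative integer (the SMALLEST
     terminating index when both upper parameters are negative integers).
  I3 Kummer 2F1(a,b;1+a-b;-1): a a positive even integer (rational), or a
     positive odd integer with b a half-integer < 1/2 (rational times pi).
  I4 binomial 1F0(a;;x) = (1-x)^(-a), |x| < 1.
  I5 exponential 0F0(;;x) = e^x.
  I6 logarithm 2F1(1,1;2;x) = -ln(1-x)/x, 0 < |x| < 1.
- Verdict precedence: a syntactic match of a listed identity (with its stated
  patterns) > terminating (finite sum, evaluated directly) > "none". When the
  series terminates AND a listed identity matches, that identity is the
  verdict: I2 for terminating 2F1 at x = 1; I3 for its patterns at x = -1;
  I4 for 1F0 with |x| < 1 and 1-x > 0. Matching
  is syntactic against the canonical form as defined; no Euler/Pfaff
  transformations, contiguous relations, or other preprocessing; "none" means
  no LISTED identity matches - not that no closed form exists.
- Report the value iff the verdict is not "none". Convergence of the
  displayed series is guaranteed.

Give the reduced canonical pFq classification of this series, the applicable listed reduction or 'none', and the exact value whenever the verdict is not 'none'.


Reduced: x = 1/7, 2F1, upper = {2/3, 1}, lower = {2}, C = -9. Verdict: no listed reduction: x = 1/7 and upper {2/3, 1} fail every I1-I6 pattern.

First insight: x = (1/7) and striking the common factor k + 3/2 reduces the term (C = -9, x = 1/7).
Adjacent-term ratio: r(k) = (1/7) * (k+2/3) (k+1) / [(k+2) (k+1)] - rational in k. x = (1/7); t_0 = -9; negate the roots.


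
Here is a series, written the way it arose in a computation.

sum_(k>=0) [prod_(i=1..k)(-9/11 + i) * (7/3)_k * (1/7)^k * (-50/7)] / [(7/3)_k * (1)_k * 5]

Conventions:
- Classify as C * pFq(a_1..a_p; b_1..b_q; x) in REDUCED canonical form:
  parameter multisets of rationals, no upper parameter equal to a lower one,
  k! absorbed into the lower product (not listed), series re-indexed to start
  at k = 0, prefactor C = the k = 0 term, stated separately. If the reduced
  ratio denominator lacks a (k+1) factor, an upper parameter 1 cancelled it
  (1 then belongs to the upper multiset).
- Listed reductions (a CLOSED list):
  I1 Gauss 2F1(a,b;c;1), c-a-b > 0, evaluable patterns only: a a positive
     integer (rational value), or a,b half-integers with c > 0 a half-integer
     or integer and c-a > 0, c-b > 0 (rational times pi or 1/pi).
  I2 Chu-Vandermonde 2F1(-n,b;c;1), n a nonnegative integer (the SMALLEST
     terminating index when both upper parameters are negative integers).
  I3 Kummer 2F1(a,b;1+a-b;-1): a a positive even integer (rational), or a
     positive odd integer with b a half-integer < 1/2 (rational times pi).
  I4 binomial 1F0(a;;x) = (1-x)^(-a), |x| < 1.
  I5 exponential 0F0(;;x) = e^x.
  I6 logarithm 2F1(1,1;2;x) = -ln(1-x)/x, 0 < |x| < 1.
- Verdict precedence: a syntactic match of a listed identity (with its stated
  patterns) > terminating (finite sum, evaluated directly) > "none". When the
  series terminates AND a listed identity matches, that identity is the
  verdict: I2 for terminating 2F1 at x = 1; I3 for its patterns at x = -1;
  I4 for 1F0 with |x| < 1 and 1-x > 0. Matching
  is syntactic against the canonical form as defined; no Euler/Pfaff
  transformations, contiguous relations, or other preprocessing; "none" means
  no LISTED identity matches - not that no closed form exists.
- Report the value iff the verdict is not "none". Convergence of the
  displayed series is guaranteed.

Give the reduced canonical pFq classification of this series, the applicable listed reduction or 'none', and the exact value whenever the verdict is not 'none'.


First insight: from the first term -10/7: (1)_k (C = -10/7) is k! itself.
Step ratio: r(k) = (1/7) * (k+2/11) / [(k+1)] - rational in k, leading ratio (1/7); with t_0 = -10/7, classification follows.

This is -10/7 * 1F0(2/11; -; 1/7) in reduced canonical form. Verdict: the I4 binomial reduction fires (the 1F0 binomial series: exponent -2/11, x = 1/7). Value: (-10/7) * (6/7)^(-2/11).


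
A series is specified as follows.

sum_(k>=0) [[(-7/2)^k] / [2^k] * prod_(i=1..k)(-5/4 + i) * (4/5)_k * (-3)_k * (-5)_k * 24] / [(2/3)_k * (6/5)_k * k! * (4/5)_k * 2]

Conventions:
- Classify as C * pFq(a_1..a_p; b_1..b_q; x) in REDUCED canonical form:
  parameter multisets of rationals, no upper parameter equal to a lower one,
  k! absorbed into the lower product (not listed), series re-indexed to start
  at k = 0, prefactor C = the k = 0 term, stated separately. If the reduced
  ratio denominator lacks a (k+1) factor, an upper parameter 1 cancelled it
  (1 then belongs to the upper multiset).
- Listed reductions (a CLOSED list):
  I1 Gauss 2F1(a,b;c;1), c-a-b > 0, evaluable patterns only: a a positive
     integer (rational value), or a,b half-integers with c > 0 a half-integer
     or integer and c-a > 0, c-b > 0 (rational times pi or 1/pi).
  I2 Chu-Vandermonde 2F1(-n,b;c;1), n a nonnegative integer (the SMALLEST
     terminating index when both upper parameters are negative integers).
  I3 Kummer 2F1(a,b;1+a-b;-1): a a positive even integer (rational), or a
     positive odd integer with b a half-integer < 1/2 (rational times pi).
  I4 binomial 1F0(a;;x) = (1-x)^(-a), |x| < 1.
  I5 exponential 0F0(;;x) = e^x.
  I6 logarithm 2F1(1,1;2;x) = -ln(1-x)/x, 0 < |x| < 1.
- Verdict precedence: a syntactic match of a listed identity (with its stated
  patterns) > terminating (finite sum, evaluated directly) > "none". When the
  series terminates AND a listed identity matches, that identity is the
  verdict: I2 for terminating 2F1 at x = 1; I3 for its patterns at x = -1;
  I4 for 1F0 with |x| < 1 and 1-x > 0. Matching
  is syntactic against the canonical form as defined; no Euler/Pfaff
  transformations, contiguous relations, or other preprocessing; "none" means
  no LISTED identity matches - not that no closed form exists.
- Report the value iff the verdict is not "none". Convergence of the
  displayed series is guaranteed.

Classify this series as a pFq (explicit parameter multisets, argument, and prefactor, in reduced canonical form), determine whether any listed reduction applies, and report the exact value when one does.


Reduced: x = -7/4, 3F2, upper = {-5, -3, -1/4}, lower = {2/3, 6/5}, C = 12. Verdict: terminating - upper parameter -3 makes this a finite sum (last index 3), evaluated exactly. Hence: 28945479/1441792.

Key step: with t_0 = 12, the two k-th powers (C = 12, x = -7/4) combine into one argument.
Adjacent-term ratio: r(k) = (-7/4) * (k-5) (k-3) (k-1/4) / [(k+2/3) (k+6/5) (k+1)] - rational; roots negated = parameters, x = (-7/4), C = 12.


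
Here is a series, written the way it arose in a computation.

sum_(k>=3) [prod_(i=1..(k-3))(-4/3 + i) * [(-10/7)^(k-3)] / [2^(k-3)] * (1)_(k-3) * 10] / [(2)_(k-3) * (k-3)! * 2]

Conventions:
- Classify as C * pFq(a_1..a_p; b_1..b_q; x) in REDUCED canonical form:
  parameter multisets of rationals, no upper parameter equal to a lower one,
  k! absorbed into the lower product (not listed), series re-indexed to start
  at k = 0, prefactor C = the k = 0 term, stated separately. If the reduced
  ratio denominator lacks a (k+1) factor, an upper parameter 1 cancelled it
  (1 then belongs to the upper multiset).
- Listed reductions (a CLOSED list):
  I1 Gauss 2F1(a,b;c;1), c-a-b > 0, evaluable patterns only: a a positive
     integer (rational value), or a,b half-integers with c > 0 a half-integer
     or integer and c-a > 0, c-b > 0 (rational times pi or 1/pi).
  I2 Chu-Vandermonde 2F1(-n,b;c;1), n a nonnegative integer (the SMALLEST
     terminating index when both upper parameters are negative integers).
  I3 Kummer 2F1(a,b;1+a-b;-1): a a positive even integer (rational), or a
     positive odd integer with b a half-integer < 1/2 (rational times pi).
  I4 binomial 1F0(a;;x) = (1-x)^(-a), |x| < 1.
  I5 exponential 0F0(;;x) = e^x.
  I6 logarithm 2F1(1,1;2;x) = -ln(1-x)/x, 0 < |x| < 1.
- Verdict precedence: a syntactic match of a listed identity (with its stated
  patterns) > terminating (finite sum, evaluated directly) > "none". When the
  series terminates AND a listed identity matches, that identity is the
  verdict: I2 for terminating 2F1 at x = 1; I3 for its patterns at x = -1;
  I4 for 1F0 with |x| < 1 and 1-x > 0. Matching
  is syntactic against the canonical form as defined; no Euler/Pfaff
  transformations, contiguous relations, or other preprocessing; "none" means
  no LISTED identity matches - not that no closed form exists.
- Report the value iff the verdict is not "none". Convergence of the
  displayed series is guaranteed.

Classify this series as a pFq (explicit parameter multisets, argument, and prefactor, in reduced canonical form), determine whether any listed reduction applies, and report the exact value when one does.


With C = 5: the canonical form is 2F1(-1/3, 1; 2; -5/7). Verdict: none. No listed pattern accepts 2F1(-1/3, 1; 2; -5/7).

First insight: t_0 = 5 here, and the two k-th powers (C = 5, x = -5/7) combine into one argument.
Step ratio: r(k) = (-5/7) * (k-1/3) (k+1) / [(k+2) (k+1)] - rational; roots negated = parameters, x = (-5/7), C = 5.


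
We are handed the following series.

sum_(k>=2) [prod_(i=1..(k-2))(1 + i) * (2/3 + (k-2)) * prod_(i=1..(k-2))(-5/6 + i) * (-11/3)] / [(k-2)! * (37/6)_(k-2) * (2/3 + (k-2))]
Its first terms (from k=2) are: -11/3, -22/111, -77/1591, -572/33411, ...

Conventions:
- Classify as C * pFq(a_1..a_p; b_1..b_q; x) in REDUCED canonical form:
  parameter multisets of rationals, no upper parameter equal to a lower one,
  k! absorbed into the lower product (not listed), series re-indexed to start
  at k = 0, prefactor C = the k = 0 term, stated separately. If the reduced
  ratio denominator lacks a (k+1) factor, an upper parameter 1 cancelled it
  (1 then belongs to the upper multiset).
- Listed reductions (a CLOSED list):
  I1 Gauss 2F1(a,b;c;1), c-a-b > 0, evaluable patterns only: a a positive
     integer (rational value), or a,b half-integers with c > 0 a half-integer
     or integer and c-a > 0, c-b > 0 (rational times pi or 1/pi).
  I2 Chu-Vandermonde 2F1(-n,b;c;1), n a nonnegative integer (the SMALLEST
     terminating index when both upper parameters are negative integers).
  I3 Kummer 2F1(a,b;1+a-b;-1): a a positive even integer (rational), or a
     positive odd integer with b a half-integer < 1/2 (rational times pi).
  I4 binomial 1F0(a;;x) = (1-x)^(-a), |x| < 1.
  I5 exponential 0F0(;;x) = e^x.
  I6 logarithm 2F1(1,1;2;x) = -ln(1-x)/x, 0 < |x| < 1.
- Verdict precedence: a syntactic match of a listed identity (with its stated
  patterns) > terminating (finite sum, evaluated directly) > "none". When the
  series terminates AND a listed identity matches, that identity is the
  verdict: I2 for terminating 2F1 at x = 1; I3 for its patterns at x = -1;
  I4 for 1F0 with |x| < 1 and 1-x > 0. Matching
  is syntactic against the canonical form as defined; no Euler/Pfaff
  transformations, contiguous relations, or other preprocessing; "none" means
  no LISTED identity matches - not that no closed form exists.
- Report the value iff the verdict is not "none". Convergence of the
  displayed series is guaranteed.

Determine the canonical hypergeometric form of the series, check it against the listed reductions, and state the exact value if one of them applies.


Key observation: with t_0 = -11/3, the running product (prefactor -11/3) telescopes to a rising factorial.
Adjacent-term ratio: r(k) = 1 * (k+1/6) (k+2) / [(k+37/6) (k+1)] - rational in k, leading ratio 1; with t_0 = -11/3, classification follows.

Reduced: x = 1, 2F1, upper = {1/6, 2}, lower = {37/6}, C = -11/3. Verdict: Gauss's theorem (I1) applies (x = 1: the Gamma ratio telescopes since c-a-b = 4 > 0 and a = 2 in Z>0). Hence: -1705/432.


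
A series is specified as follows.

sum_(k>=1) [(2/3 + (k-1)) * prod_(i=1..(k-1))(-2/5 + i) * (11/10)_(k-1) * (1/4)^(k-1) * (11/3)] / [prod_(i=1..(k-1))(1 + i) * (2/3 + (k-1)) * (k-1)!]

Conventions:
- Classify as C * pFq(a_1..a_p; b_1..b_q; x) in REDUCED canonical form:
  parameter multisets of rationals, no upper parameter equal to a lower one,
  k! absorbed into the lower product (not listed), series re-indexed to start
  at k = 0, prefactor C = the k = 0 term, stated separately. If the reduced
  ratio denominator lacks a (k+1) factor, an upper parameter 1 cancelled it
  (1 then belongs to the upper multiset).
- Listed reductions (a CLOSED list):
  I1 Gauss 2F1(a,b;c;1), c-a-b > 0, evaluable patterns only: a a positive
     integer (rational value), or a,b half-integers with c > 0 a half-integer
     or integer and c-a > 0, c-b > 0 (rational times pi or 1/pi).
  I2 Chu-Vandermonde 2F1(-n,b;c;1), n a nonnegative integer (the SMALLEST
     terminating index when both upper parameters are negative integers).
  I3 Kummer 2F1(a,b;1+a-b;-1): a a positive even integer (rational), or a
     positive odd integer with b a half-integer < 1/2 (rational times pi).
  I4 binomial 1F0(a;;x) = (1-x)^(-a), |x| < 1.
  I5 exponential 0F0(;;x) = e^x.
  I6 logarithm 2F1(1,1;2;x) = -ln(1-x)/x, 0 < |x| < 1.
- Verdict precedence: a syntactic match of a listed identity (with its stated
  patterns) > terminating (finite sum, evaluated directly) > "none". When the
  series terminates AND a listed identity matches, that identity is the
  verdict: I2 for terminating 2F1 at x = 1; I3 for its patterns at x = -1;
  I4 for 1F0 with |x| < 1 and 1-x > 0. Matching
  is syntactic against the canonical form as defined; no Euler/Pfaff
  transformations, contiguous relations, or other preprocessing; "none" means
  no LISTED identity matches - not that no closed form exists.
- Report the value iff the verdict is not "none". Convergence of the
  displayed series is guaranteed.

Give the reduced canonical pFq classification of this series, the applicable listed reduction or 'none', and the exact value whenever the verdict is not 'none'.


Canonical form: C = 11/3 times 2F1 with upper {3/5, 11/10}, lower {2}, x = 1/4. Verdict: none. Every listed pattern misses the 2F1 form at 1/4, upper {3/5, 11/10}.

The tell: with t_0 = 11/3, striking the common factor k + 2/3 reduces the term (prefactor 11/3).
Step ratio: r(k) = (1/4) * (k+3/5) (k+11/10) / [(k+2) (k+1)] ; factor over Q: parameters, x = (1/4), and C = 11/3.


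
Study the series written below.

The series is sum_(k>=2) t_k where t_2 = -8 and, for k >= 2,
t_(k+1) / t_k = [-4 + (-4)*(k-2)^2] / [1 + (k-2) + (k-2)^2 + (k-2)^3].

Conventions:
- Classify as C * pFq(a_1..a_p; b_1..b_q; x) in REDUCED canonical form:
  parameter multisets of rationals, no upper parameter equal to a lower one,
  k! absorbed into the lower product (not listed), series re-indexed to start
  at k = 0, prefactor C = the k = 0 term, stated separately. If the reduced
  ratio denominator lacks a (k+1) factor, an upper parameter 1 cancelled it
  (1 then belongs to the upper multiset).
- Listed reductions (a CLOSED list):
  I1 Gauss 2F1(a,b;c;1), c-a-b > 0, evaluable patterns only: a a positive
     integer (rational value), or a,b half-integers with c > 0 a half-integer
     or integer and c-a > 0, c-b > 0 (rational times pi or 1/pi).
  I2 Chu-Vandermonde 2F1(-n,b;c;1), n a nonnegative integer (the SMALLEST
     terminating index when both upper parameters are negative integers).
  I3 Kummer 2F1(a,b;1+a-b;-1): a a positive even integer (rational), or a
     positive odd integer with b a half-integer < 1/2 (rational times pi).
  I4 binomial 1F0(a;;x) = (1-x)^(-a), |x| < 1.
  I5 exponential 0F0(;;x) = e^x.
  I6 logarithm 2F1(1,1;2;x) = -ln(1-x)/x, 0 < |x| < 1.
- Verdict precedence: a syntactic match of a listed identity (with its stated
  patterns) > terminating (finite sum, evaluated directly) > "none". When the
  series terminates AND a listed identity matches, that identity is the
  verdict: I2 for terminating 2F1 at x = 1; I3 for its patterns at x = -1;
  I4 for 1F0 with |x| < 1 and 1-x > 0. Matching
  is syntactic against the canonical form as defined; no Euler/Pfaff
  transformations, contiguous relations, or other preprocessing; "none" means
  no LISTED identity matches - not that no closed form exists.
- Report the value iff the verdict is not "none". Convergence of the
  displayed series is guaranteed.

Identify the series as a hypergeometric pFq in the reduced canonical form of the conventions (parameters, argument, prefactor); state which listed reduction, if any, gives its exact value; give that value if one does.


Reduced: x = -4, 0F0, upper = {-}, lower = {-}, C = -8. Verdict: exponential (I5) matches (the 0F0 exponential series at x = -4). Hence: (-8) * e^(-4).

Key step: t_0 = -8 here, and cancel k^2 + 1 from the displayed ratio first; then C = -8.
Ratio: r(k) = (-4) * 1 / [(k+1)] - rational in k, leading ratio (-4); with t_0 = -8, classification follows.


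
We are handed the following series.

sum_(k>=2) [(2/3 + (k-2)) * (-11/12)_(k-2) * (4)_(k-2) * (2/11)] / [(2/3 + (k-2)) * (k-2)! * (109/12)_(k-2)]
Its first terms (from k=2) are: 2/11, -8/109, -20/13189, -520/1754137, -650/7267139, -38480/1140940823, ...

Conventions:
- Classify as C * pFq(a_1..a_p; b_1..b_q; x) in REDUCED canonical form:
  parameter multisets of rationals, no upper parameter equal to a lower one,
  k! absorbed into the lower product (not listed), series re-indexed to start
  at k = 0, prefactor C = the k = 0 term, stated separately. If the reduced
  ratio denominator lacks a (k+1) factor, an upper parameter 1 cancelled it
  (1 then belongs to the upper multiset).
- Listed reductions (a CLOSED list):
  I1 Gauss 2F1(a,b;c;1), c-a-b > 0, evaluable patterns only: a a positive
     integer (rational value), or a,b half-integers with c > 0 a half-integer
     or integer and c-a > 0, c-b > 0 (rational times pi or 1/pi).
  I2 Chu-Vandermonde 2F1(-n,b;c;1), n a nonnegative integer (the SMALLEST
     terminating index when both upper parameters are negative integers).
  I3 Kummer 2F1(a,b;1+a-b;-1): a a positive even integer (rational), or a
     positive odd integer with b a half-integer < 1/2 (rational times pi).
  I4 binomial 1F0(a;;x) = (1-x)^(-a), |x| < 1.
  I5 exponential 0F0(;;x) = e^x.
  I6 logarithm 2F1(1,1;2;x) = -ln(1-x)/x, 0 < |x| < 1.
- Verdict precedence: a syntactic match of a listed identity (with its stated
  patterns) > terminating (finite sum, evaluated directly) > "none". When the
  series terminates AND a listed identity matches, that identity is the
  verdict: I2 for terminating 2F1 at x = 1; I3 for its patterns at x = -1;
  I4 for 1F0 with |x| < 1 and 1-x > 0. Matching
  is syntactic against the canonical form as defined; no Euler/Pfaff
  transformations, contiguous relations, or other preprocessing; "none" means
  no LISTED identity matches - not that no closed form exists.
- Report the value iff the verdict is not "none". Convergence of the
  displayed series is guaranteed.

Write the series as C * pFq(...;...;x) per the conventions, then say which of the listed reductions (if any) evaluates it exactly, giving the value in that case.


Structural cue: t_0 = 2/11 here, and k + 2/3 divides numerator and denominator alike; C = 2/11 after cancelling.
Step ratio: r(k) = 1 * (k-11/12) (k+4) / [(k+109/12) (k+1)] - poly over poly, x = 1 from leading terms; C = 2/11 at k = 0.

This is 2/11 * 2F1(-11/12, 4; 109/12; 1) in reduced canonical form. Verdict: the Gauss summation I1 matches (x = 1: the Gamma ratio telescopes since c-a-b = 6 > 0 and a = 4 in Z>0). Value: 36714985/344881152.


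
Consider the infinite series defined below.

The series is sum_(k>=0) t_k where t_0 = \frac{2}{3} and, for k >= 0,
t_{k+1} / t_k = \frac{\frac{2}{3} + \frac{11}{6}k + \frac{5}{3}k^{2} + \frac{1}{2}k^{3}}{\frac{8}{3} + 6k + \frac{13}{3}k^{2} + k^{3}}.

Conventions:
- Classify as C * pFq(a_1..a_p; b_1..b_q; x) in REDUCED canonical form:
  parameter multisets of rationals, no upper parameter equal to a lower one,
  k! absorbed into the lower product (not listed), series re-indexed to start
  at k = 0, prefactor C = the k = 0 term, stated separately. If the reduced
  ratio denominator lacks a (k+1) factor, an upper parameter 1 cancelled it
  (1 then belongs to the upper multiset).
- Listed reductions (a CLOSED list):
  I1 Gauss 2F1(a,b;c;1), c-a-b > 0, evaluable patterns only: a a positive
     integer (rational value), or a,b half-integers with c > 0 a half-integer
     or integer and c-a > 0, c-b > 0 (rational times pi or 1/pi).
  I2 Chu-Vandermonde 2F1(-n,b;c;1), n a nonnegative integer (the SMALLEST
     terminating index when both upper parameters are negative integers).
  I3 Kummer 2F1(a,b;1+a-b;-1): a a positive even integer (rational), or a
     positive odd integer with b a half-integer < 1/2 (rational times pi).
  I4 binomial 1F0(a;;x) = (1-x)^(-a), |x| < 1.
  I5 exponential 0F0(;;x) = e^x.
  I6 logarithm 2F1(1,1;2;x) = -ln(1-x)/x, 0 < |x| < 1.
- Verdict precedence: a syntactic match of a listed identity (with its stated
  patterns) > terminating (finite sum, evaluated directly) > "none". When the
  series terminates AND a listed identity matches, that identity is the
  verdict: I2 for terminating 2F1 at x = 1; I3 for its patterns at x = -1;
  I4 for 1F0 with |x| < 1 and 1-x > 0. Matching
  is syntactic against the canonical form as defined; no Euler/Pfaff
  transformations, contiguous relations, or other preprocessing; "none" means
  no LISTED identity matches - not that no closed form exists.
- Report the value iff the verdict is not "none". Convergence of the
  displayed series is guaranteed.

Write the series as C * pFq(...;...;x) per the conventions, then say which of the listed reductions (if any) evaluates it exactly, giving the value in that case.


x = \frac{1}{2} here; the reduced form reads 2F1, upper {1, 1}, lower {2}, C = \frac{2}{3}. Verdict: the I6 logarithm reduction applies (the logarithm: parameters (1,1;2), x = \frac{1}{2}). Sum: \left(-\frac{4}{3}\right) \cdot \ln\left(\frac{1}{2}\right).

The tell: t_0 being \frac{2}{3}, the parameter 4/3 appears in both the upper and lower lists and cancels.
Step ratio: r(k) = \frac{1}{2} * (k+1) (k+1) / [(k+2) (k+1)] ; factor over Q: parameters, x = \frac{1}{2}, and C = \frac{2}{3}.


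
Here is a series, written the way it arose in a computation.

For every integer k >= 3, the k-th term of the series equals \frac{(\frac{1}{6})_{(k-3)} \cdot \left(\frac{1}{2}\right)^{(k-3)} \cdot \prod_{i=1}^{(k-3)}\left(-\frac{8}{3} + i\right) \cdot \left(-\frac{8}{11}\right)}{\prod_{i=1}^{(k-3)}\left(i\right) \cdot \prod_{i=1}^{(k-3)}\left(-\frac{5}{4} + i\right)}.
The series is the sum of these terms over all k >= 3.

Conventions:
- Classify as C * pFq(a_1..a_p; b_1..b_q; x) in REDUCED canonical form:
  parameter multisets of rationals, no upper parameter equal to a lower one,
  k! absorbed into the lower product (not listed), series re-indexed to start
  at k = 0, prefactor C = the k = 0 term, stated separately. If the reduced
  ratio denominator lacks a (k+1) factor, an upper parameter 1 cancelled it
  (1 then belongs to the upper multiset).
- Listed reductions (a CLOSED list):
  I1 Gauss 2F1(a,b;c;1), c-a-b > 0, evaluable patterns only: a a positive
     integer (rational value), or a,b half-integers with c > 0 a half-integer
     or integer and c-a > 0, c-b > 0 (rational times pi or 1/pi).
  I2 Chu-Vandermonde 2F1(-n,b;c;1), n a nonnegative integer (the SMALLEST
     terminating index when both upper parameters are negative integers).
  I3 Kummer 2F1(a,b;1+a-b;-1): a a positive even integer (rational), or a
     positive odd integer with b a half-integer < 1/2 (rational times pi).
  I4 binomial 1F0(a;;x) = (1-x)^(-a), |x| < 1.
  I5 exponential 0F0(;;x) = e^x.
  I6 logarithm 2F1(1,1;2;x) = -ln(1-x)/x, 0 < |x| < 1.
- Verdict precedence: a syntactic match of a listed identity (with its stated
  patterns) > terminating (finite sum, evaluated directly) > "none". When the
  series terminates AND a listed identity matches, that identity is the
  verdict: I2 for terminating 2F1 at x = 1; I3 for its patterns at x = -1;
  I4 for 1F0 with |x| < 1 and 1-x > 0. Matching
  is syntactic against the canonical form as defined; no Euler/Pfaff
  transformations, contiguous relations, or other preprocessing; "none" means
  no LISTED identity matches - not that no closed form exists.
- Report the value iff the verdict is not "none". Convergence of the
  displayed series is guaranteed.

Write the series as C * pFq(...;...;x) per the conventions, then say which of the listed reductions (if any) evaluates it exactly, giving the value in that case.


Prefactor -\frac{8}{11}, argument \frac{1}{2}: 2F1 with upper {-\frac{5}{3}, \frac{1}{6}} over lower {-\frac{1}{4}}. Verdict: none. No listed pattern accepts 2F1(-\frac{5}{3}, \frac{1}{6}; -\frac{1}{4}; \frac{1}{2}).

First insight: t_0 = -\frac{8}{11} here, and the product of the first k integers (C = -8/11, x = 1/2) is k!.
Adjacent-term ratio: r(k) = \frac{1}{2} * (k-\frac{5}{3}) (k+\frac{1}{6}) / [(k-\frac{1}{4}) (k+1)] - rational in k, leading ratio \frac{1}{2}; with t_0 = -\frac{8}{11}, classification follows.


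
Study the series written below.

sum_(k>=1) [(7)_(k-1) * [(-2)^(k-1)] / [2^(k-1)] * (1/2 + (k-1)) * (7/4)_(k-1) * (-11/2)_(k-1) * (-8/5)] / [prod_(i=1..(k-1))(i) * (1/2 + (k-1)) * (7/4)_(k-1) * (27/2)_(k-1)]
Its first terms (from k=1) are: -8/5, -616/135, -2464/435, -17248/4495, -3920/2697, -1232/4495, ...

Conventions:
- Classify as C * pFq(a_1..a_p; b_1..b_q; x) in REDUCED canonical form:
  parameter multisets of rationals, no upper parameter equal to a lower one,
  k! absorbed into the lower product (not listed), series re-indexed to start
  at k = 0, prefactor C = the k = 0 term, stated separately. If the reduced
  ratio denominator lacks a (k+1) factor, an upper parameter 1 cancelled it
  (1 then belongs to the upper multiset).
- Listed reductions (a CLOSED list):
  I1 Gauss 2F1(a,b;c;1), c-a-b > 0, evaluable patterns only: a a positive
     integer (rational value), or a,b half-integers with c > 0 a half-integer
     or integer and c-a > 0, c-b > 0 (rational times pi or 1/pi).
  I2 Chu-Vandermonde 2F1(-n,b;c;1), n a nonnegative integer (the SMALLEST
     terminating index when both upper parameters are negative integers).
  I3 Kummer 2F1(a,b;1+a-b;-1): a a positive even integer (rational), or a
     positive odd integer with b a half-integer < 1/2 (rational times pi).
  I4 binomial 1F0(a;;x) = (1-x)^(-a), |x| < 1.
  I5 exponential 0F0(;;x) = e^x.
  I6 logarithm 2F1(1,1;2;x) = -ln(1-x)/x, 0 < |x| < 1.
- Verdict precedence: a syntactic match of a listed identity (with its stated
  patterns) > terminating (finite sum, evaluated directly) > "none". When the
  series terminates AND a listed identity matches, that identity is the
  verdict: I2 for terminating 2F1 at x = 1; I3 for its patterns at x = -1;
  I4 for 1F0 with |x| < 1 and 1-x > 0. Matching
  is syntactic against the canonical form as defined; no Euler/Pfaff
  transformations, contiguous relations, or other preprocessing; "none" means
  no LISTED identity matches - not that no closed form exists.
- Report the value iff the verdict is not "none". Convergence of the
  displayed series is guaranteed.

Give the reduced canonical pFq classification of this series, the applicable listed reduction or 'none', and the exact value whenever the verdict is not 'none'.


With C = -8/5: the canonical form is 2F1(-11/2, 7; 27/2; -1). Verdict: this is Kummer (I3) (x = -1; c = 27/2 equals 1+a-b for upper {-11/2, 7}: listed pattern). Exact value: (-185910725/33554432) * pi.

Structural cue: t_0 being -8/5, the product of the first k integers (prefactor -8/5) is k!.
Ratio: r(k) = (-1) * (k-11/2) (k+7) / [(k+27/2) (k+1)] - rational; roots negated = parameters, x = (-1), C = -8/5.


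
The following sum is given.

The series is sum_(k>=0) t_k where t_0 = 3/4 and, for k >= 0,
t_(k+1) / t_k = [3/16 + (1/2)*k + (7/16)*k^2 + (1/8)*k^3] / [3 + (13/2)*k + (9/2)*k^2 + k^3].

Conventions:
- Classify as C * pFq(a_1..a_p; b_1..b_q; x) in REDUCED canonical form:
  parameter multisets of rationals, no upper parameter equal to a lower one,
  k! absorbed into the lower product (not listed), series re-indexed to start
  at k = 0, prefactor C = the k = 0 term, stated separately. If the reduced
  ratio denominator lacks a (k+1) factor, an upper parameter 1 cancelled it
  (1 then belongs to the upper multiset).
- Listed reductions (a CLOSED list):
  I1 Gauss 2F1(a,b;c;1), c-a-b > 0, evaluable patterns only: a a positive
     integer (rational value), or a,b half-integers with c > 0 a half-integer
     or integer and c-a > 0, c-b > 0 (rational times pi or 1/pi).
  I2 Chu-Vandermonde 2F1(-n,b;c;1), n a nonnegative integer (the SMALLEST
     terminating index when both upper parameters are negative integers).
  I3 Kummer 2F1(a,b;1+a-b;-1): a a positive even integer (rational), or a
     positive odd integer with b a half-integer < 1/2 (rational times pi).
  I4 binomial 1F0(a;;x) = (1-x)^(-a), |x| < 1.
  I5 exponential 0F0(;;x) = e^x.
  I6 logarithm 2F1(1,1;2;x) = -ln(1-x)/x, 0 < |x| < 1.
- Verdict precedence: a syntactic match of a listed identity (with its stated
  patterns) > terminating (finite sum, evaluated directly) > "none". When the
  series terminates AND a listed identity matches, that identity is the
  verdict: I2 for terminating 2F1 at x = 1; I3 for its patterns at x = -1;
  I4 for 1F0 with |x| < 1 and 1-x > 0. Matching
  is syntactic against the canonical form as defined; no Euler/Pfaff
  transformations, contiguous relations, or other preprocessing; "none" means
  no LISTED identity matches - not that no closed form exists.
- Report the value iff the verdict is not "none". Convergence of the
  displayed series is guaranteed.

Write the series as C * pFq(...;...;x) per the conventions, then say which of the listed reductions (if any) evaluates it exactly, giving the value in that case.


Key step: t_0 = 3/4 here, and the ratio is unreduced: k + 3/2 divides both sides (C = 3/4, x = 1/8).
Consecutive-term ratio: r(k) = (1/8) * (k+1) (k+1) / [(k+2) (k+1)] - rational; roots negated = parameters, x = (1/8), C = 3/4.

Reduced: x = 1/8, 2F1, upper = {1, 1}, lower = {2}, C = 3/4. Verdict: this is the logarithmic series (I6) (the logarithm: parameters (1,1;2), x = 1/8). Its exact value is (-6) * ln(7/8).


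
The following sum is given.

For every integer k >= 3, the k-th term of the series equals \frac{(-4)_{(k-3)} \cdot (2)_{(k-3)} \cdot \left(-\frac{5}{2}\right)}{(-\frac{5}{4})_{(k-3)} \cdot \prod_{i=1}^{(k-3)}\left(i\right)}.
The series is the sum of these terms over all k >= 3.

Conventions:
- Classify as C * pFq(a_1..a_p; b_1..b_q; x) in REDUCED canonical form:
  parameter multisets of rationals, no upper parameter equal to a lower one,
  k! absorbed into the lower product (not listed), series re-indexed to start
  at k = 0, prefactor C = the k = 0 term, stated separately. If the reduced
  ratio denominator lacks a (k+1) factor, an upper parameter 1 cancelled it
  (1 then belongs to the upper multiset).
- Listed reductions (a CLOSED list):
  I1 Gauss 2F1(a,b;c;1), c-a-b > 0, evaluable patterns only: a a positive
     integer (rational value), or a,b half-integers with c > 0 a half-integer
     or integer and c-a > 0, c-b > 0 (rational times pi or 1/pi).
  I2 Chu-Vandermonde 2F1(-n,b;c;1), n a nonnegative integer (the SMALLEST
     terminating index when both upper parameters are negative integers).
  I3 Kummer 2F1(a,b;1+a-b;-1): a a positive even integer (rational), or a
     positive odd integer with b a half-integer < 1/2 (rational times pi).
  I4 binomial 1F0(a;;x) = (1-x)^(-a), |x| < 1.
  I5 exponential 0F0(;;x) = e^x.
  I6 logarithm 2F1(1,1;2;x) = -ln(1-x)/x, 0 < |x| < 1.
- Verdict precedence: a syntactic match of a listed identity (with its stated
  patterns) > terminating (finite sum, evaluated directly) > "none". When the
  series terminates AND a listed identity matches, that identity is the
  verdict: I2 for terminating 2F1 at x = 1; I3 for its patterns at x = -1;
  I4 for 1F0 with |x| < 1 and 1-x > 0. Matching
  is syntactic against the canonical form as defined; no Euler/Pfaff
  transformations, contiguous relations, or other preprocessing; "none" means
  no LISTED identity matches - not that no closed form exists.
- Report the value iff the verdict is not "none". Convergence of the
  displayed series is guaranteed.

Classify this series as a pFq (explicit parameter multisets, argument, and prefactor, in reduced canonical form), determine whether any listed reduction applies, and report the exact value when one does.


Reduced: x = 1, 2F1, upper = {-4, 2}, lower = {-\frac{5}{4}}, C = -\frac{5}{2}. Verdict: Vandermonde's identity (I2) matches (terminating 2F1 at x = 1 with n = 4, b = 2, c = -\frac{5}{4}). Its exact value is -\frac{195}{14}.

Key observation: x = 1 and the product of the first k integers (C = -5/2) is k!.
Term ratio: r(k) = 1 * (k-4) (k+2) / [(k-\frac{5}{4}) (k+1)] - poly over poly, x = 1 from leading terms; C = -\frac{5}{2} at k = 0.


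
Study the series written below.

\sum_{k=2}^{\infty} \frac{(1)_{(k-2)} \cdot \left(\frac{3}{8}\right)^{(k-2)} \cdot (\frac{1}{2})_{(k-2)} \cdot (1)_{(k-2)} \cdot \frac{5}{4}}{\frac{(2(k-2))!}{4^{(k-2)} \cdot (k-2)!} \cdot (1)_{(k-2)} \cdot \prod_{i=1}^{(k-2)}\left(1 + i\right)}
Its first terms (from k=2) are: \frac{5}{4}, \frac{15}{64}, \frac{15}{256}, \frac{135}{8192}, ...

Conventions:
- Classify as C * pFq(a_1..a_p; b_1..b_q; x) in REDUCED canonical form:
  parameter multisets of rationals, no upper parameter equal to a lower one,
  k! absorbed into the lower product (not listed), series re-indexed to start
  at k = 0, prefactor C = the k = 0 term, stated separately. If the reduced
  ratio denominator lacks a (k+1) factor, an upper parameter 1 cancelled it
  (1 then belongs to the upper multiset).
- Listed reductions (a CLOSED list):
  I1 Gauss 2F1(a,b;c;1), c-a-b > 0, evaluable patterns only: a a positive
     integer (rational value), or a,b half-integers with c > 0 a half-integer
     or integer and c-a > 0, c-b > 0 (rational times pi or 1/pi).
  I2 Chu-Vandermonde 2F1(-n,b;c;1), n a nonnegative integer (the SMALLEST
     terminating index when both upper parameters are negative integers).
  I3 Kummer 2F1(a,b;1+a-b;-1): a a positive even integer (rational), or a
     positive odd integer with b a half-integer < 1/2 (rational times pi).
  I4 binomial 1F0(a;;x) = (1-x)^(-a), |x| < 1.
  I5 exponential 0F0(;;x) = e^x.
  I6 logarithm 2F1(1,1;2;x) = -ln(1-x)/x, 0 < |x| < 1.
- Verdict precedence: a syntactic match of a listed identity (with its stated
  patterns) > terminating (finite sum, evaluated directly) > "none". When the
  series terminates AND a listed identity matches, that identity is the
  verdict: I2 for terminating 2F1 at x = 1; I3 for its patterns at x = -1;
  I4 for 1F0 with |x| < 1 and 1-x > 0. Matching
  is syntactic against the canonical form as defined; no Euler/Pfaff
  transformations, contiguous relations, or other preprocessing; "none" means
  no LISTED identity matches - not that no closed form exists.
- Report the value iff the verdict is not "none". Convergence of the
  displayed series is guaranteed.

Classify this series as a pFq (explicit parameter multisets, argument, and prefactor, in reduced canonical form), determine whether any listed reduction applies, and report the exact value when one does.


Reduced: x = \frac{3}{8}, 2F1, upper = {1, 1}, lower = {2}, C = \frac{5}{4}. Verdict (x = \frac{3}{8}): the I6 logarithm reduction applies (the logarithm: parameters (1,1;2), x = \frac{3}{8}). Sum: \left(-\frac{10}{3}\right) \cdot \ln\left(\frac{5}{8}\right).

Key observation: t_0 being \frac{5}{4}, (1)_k (C = 5/4) is k! itself.
Term ratio: r(k) = \frac{3}{8} * (k+1) (k+1) / [(k+2) (k+1)] ; factor over Q: parameters, x = \frac{3}{8}, and C = \frac{5}{4}.
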